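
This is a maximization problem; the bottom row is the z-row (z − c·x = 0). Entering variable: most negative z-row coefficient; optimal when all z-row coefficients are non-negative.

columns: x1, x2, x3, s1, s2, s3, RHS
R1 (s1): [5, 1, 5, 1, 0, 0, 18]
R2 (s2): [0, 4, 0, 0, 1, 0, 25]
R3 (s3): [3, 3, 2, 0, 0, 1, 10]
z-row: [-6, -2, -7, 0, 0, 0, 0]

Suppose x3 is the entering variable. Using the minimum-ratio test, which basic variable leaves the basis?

s1

Column x3 entries and ratios — s1: 18/5 = 18/5; s2: 0 ≤ 0, skip; s3: 10/2 = 5.
Smallest ratio is 18/5 in the row of s1, so s1 leaves.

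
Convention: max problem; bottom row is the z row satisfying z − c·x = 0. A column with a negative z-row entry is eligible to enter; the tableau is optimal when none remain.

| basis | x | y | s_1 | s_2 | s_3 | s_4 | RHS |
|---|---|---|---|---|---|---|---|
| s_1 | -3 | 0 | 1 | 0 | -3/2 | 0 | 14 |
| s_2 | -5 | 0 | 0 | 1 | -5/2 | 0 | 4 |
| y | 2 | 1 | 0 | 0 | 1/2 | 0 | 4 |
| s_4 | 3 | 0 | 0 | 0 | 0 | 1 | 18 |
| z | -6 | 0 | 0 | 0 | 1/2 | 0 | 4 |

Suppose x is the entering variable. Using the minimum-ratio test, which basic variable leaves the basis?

Column x entries and ratios — s_1: -3 ≤ 0, skip; s_2: -5 ≤ 0, skip; y: 4/2 = 2; s_4: 18/3 = 6.
Smallest ratio is 2 in the row of y, so y leaves.

y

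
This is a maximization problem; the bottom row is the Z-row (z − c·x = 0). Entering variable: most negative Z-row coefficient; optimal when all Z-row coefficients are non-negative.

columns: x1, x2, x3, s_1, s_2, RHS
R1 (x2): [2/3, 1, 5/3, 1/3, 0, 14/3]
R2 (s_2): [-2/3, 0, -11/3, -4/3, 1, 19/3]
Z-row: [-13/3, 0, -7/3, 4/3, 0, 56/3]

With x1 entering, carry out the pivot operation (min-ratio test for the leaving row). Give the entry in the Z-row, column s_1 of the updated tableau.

Ratio test on column x1 — row 1: (14/3)/(2/3) = 7; row 2: entry -2/3 ≤ 0. Minimum is 7 at row 1 (x2 leaves); pivot element 2/3.
Divide row 1 by 2/3; eliminate column x1 from the other rows.
Z-row update in column s_1: 4/3 − (-13/3)·(1/2) = 7/2.

7/2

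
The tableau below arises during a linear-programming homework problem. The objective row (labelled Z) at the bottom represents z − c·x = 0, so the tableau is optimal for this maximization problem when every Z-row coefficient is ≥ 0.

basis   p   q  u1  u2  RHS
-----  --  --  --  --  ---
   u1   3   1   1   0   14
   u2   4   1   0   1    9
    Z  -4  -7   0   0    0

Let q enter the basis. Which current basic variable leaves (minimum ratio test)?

u2

Column q entries and ratios — u1: 14/1 = 14; u2: 9/1 = 9.
Smallest ratio is 9 in the row of u2, so u2 leaves.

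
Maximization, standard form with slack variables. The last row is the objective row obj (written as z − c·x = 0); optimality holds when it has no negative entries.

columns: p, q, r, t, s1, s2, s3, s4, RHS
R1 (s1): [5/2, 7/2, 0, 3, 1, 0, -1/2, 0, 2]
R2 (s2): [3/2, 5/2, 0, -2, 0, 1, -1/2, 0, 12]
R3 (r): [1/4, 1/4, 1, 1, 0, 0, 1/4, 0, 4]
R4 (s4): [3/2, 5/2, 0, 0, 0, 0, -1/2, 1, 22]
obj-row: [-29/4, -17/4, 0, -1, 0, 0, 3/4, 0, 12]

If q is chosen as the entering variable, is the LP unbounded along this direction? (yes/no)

no

Column q has positive entries in row(s) 1, 2, 3, 4, so the ratio test bounds it — not unbounded.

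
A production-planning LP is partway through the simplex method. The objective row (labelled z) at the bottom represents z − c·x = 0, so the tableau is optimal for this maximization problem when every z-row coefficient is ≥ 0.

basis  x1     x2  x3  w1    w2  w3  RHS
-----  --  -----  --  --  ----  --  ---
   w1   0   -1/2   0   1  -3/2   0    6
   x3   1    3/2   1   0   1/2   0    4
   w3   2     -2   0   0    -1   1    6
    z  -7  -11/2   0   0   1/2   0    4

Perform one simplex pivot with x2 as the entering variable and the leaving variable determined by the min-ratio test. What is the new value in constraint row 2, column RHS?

8/3

Ratio test on column x2 — row 1: entry -1/2 ≤ 0; row 2: 4/(3/2) = 8/3; row 3: entry -2 ≤ 0. Minimum is 8/3 at row 2 (x3 leaves); pivot element 3/2.
Divide row 2 by 3/2; eliminate column x2 from the other rows.
In the new row 2, the RHS entry is the old entry divided by the pivot: 4/(3/2) = 8/3.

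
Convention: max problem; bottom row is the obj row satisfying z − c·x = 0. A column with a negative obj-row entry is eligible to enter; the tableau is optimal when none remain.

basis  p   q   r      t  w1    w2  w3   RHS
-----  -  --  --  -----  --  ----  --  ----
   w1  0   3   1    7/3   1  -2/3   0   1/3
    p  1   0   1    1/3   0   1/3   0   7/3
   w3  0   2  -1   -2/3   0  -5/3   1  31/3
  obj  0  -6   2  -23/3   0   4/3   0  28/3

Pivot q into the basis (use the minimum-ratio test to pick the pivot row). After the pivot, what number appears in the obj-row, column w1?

Ratio test on column q — row 1: (1/3)/3 = 1/9; row 2: entry 0 ≤ 0; row 3: (31/3)/2 = 31/6. Minimum is 1/9 at row 1 (w1 leaves); pivot element 3.
Divide row 1 by 3; eliminate column q from the other rows.
obj-row update in column w1: 0 − (-6)·(1/3) = 2.

2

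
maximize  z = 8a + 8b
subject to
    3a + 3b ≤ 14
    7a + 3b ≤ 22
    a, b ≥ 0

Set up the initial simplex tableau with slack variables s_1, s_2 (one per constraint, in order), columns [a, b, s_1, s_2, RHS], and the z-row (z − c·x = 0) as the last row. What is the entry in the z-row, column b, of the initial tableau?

-8

The z-row carries the negated objective coefficients: the b entry is -8.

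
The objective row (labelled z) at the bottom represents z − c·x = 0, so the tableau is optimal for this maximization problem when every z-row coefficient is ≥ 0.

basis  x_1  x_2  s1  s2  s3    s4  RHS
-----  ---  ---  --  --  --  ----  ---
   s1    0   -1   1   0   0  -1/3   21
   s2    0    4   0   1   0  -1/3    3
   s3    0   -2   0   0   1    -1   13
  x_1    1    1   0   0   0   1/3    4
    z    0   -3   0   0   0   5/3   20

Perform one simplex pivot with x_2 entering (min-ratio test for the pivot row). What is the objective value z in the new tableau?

Ratio test on column x_2 — row 1: entry -1 ≤ 0; row 2: 3/4 = 3/4; row 3: entry -2 ≤ 0; row 4: 4/1 = 4. Minimum is 3/4 at row 2 (s2 leaves); pivot element 4.
Pivot on row 2; the z-row RHS becomes 20 − (-3)·(3/4) = 89/4.

89/4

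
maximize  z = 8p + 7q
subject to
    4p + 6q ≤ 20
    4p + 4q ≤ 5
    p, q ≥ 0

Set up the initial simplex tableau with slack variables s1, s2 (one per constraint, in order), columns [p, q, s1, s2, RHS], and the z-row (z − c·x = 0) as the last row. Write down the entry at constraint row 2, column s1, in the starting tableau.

0

Slack s1 belongs to constraint 1; its column is the unit vector e_1, so the entry in row 2 is 0.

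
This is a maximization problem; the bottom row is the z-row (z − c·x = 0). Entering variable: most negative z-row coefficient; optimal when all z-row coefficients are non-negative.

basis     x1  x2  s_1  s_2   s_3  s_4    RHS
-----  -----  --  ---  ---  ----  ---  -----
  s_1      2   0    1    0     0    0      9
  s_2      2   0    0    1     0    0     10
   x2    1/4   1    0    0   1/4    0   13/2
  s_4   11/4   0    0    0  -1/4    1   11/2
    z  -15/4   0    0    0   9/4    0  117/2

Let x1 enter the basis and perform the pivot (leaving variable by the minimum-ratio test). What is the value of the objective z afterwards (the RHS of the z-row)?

66

Ratio test on column x1 — row 1: 9/2 = 9/2; row 2: 10/2 = 5; row 3: (13/2)/(1/4) = 26; row 4: (11/2)/(11/4) = 2. Minimum is 2 at row 4 (s_4 leaves); pivot element 11/4.
Pivot on row 4; the z-row RHS becomes 117/2 − (-15/4)·2 = 66.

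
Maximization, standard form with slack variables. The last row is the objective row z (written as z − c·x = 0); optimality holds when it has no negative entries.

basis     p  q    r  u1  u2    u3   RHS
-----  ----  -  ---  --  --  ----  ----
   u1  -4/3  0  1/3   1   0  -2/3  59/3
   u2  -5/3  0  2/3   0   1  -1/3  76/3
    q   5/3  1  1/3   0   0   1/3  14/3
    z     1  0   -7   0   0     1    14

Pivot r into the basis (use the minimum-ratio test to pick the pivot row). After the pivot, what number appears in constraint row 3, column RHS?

14

Ratio test on column r — row 1: (59/3)/(1/3) = 59; row 2: (76/3)/(2/3) = 38; row 3: (14/3)/(1/3) = 14. Minimum is 14 at row 3 (q leaves); pivot element 1/3.
Divide row 3 by 1/3; eliminate column r from the other rows.
In the new row 3, the RHS entry is the old entry divided by the pivot: (14/3)/(1/3) = 14.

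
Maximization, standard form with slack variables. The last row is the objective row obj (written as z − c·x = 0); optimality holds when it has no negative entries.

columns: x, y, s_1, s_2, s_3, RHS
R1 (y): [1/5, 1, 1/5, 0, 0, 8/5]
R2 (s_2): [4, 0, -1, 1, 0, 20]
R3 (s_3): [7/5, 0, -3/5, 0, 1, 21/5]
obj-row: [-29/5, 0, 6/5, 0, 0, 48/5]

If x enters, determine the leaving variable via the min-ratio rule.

Column x entries and ratios — y: (8/5)/(1/5) = 8; s_2: 20/4 = 5; s_3: (21/5)/(7/5) = 3.
Smallest ratio is 3 in the row of s_3, so s_3 leaves.

s_3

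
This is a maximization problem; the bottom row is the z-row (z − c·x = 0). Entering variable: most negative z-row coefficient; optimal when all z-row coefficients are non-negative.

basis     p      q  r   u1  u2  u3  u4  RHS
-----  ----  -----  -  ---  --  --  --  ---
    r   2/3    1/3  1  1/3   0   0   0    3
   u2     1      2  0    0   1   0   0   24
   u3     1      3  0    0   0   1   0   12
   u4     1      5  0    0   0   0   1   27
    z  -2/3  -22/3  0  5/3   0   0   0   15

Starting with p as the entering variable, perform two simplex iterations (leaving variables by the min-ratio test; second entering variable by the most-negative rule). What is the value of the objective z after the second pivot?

39

Ratio test on column p — row 1: 3/(2/3) = 9/2; row 2: 24/1 = 24; row 3: 12/1 = 12; row 4: 27/1 = 27. Minimum is 9/2 at row 1 (r leaves); pivot element 2/3.
Pivot on row 1; the z-row RHS becomes 15 − (-2/3)·(9/2) = 18.
Next entering variable (most negative z-row entry -7): q.
Ratio test on column q — row 1: (9/2)/(1/2) = 9; row 2: (39/2)/(3/2) = 13; row 3: (15/2)/(5/2) = 3; row 4: (45/2)/(9/2) = 5. Minimum is 3 at row 3 (u3 leaves); pivot element 5/2.
After the second pivot the z-row RHS is 18 − (-7)·3 = 39.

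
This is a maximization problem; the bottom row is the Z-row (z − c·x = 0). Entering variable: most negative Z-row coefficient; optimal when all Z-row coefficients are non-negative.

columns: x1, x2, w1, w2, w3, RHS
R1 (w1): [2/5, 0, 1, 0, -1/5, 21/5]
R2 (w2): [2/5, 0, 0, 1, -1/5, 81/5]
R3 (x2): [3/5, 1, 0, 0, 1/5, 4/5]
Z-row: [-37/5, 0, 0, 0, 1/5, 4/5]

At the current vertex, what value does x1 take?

x1 is not in the basis, so in the current basic feasible solution x1 = 0.

0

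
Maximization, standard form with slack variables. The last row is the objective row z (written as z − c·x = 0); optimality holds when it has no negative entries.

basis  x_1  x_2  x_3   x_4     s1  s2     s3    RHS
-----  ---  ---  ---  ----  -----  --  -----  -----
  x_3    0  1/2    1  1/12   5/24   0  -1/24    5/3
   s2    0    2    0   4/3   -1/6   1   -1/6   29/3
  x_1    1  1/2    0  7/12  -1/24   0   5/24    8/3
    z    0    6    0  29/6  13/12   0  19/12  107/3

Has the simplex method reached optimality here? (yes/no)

Every z-row coefficient is ≥ 0, so the tableau is optimal.

yes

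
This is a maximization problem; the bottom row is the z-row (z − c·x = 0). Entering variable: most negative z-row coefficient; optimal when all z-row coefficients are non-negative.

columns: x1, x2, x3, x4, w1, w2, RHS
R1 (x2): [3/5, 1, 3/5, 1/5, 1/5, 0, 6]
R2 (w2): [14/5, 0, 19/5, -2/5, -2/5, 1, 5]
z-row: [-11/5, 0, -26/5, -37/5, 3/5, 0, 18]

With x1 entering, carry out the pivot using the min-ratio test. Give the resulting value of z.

307/14

Ratio test on column x1 — row 1: 6/(3/5) = 10; row 2: 5/(14/5) = 25/14. Minimum is 25/14 at row 2 (w2 leaves); pivot element 14/5.
Pivot on row 2; the z-row RHS becomes 18 − (-11/5)·(25/14) = 307/14.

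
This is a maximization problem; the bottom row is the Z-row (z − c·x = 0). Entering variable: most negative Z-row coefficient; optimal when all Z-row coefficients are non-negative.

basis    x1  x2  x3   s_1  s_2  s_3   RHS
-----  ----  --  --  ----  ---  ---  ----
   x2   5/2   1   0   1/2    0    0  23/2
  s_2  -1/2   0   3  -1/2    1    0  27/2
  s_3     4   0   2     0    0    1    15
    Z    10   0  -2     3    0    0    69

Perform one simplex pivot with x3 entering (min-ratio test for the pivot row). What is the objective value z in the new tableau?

78

Ratio test on column x3 — row 1: entry 0 ≤ 0; row 2: (27/2)/3 = 9/2; row 3: 15/2 = 15/2. Minimum is 9/2 at row 2 (s_2 leaves); pivot element 3.
Pivot on row 2; the Z-row RHS becomes 69 − (-2)·(9/2) = 78.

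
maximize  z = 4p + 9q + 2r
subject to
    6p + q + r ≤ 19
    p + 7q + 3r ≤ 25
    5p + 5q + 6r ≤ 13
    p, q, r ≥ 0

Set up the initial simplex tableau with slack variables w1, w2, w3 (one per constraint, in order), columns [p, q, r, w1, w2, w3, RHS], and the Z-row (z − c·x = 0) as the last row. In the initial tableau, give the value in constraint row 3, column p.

5

Constraint 3 has coefficient 5 on p.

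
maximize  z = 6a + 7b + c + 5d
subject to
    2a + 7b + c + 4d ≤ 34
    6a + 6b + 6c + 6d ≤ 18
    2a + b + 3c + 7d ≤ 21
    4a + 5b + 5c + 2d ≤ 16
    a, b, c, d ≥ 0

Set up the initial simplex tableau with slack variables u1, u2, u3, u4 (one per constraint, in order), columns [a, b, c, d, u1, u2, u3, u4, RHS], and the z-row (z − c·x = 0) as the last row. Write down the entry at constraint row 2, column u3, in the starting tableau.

0

Slack u3 belongs to constraint 3; its column is the unit vector e_3, so the entry in row 2 is 0.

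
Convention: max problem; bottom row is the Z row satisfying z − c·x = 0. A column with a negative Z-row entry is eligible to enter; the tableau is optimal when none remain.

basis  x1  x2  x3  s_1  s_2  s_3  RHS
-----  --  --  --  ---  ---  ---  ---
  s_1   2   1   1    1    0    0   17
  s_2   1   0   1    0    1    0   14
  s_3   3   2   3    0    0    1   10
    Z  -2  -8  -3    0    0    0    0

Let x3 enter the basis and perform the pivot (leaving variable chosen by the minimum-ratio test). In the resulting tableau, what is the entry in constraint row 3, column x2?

2/3

Ratio test on column x3 — row 1: 17/1 = 17; row 2: 14/1 = 14; row 3: 10/3 = 10/3. Minimum is 10/3 at row 3 (s_3 leaves); pivot element 3.
Divide row 3 by 3; eliminate column x3 from the other rows.
In the new row 3, the x2 entry is the old entry divided by the pivot: 2/3 = 2/3.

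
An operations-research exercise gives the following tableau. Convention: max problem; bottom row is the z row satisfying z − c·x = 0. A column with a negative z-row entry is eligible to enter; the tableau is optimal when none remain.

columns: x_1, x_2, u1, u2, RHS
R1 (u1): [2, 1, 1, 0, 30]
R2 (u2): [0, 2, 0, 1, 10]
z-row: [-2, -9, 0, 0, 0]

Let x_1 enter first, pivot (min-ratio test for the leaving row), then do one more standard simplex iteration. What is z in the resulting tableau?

Ratio test on column x_1 — row 1: 30/2 = 15; row 2: entry 0 ≤ 0. Minimum is 15 at row 1 (u1 leaves); pivot element 2.
Pivot on row 1; the z-row RHS becomes 0 − (-2)·15 = 30.
Next entering variable (most negative z-row entry -8): x_2.
Ratio test on column x_2 — row 1: 15/(1/2) = 30; row 2: 10/2 = 5. Minimum is 5 at row 2 (u2 leaves); pivot element 2.
After the second pivot the z-row RHS is 30 − (-8)·5 = 70.

70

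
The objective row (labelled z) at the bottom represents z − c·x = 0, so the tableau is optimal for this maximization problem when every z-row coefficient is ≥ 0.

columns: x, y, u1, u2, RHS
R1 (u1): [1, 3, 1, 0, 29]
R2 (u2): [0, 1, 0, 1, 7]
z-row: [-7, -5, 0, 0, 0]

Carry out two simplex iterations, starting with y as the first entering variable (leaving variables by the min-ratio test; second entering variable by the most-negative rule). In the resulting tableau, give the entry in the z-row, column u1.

Ratio test on column y — row 1: 29/3 = 29/3; row 2: 7/1 = 7. Minimum is 7 at row 2 (u2 leaves); pivot element 1.
Divide row 2 by 1; eliminate column y from the other rows.
Second iteration: most negative z-row entry is -7 in column x, so x enters.
Ratio test on column x — row 1: 8/1 = 8; row 2: entry 0 ≤ 0. Minimum is 8 at row 1 (u1 leaves); pivot element 1.
Divide row 1 by 1; eliminate column x from the other rows.
After both pivots, the entry at the z-row, column u1 is 7.

7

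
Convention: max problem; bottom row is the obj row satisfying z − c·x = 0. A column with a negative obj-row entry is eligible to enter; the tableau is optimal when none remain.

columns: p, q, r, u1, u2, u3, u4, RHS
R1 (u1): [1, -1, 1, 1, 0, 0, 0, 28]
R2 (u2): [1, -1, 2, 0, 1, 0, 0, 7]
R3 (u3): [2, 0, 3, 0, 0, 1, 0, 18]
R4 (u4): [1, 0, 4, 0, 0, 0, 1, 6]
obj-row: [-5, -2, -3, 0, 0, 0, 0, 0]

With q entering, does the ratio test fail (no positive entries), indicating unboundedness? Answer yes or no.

yes

Every constraint-row entry in column q is ≤ 0, so increasing q is unbounded.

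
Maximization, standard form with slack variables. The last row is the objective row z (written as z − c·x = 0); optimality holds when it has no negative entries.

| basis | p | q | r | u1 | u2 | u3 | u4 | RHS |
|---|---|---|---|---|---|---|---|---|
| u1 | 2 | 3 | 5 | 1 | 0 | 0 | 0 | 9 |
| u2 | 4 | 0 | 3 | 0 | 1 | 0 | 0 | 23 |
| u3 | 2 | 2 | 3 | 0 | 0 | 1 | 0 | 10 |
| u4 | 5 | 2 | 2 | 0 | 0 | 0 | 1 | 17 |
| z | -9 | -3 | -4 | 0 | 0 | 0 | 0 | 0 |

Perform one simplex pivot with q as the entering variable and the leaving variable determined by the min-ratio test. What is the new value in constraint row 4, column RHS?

Ratio test on column q — row 1: 9/3 = 3; row 2: entry 0 ≤ 0; row 3: 10/2 = 5; row 4: 17/2 = 17/2. Minimum is 3 at row 1 (u1 leaves); pivot element 3.
Divide row 1 by 3; eliminate column q from the other rows.
Row 4 update in column RHS: 17 − 2·3 = 11.

11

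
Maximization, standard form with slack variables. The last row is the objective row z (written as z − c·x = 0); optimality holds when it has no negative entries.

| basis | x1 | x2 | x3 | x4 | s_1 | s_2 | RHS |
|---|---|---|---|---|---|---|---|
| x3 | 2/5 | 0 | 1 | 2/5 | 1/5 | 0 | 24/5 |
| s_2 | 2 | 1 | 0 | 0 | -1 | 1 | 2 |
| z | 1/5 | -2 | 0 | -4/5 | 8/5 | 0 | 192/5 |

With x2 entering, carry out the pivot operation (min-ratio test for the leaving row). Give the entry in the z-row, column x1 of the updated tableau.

21/5

Ratio test on column x2 — row 1: entry 0 ≤ 0; row 2: 2/1 = 2. Minimum is 2 at row 2 (s_2 leaves); pivot element 1.
Divide row 2 by 1; eliminate column x2 from the other rows.
z-row update in column x1: 1/5 − (-2)·2 = 21/5.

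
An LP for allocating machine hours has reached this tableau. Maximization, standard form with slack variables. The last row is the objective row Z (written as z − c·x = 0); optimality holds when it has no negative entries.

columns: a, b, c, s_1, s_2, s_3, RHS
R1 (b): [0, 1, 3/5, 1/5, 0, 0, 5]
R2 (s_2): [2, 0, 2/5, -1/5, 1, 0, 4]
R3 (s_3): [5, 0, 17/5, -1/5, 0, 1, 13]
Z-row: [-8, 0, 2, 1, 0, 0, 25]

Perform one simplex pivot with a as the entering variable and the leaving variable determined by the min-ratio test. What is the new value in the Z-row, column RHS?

Ratio test on column a — row 1: entry 0 ≤ 0; row 2: 4/2 = 2; row 3: 13/5 = 13/5. Minimum is 2 at row 2 (s_2 leaves); pivot element 2.
Divide row 2 by 2; eliminate column a from the other rows.
Z-row update in column RHS: 25 − (-8)·2 = 41.

41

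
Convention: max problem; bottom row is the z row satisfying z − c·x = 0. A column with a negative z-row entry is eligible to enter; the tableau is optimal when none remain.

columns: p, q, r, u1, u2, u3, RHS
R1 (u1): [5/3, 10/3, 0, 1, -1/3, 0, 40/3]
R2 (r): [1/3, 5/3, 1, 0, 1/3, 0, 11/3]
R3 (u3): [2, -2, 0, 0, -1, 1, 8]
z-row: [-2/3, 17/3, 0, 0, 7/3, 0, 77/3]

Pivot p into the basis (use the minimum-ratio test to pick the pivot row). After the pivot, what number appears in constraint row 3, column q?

Ratio test on column p — row 1: (40/3)/(5/3) = 8; row 2: (11/3)/(1/3) = 11; row 3: 8/2 = 4. Minimum is 4 at row 3 (u3 leaves); pivot element 2.
Divide row 3 by 2; eliminate column p from the other rows.
In the new row 3, the q entry is the old entry divided by the pivot: (-2)/2 = -1.

-1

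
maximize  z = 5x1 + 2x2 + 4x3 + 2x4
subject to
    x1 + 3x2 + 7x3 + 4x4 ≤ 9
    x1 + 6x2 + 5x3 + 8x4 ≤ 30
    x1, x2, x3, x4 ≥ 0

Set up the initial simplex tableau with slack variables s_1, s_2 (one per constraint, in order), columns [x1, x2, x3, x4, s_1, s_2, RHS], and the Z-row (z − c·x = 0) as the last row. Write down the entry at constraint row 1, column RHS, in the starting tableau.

9

The RHS of constraint 1 is b_1 = 9.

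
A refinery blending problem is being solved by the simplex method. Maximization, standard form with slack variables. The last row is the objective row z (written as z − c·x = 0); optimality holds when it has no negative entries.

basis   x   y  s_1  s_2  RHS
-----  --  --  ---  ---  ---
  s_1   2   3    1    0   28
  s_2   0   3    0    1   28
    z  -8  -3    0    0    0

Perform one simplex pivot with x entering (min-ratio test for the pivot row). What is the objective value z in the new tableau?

Ratio test on column x — row 1: 28/2 = 14; row 2: entry 0 ≤ 0. Minimum is 14 at row 1 (s_1 leaves); pivot element 2.
Pivot on row 1; the z-row RHS becomes 0 − (-8)·14 = 112.

112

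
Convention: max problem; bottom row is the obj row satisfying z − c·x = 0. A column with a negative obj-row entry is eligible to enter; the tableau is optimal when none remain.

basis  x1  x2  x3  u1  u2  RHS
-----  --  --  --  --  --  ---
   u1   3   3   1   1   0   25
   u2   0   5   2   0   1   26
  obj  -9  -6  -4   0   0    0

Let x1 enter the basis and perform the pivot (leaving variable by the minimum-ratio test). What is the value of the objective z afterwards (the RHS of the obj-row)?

75

Ratio test on column x1 — row 1: 25/3 = 25/3; row 2: entry 0 ≤ 0. Minimum is 25/3 at row 1 (u1 leaves); pivot element 3.
Pivot on row 1; the obj-row RHS becomes 0 − (-9)·(25/3) = 75.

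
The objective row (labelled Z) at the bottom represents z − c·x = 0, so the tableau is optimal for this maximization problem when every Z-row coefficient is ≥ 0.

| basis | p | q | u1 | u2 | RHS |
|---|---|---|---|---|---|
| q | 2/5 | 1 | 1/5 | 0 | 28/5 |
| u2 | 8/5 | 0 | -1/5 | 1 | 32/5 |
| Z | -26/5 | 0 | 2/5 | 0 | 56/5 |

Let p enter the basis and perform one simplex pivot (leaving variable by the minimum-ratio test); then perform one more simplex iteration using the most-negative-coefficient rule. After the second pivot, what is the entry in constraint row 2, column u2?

1/2

Ratio test on column p — row 1: (28/5)/(2/5) = 14; row 2: (32/5)/(8/5) = 4. Minimum is 4 at row 2 (u2 leaves); pivot element 8/5.
Divide row 2 by 8/5; eliminate column p from the other rows.
Second iteration: most negative Z-row entry is -1/4 in column u1, so u1 enters.
Ratio test on column u1 — row 1: 4/(1/4) = 16; row 2: entry -1/8 ≤ 0. Minimum is 16 at row 1 (q leaves); pivot element 1/4.
Divide row 1 by 1/4; eliminate column u1 from the other rows.
After both pivots, the entry at constraint row 2, column u2 is 1/2.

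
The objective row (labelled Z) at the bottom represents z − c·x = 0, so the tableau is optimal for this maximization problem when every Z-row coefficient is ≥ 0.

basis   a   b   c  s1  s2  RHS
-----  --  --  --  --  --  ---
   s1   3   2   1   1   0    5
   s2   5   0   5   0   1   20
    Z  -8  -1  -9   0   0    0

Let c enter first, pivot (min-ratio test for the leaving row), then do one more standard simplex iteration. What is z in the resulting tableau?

Ratio test on column c — row 1: 5/1 = 5; row 2: 20/5 = 4. Minimum is 4 at row 2 (s2 leaves); pivot element 5.
Pivot on row 2; the Z-row RHS becomes 0 − (-9)·4 = 36.
Next entering variable (most negative Z-row entry -1): b.
Ratio test on column b — row 1: 1/2 = 1/2; row 2: entry 0 ≤ 0. Minimum is 1/2 at row 1 (s1 leaves); pivot element 2.
After the second pivot the Z-row RHS is 36 − (-1)·(1/2) = 73/2.

73/2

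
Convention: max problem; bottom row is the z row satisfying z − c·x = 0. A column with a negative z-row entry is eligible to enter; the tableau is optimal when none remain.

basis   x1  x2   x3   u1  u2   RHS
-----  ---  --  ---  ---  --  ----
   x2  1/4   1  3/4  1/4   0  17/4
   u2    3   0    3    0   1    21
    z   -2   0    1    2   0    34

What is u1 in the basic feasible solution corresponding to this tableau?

0

u1 is not in the basis, so in the current basic feasible solution u1 = 0.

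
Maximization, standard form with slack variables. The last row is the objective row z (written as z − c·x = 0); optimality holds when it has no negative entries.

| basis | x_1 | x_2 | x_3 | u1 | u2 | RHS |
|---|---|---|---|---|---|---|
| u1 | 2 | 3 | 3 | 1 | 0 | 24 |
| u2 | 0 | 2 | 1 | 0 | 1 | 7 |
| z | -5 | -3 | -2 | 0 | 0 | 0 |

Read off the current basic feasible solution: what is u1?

24

u1 is basic (row 1); its value is the RHS of that row, 24.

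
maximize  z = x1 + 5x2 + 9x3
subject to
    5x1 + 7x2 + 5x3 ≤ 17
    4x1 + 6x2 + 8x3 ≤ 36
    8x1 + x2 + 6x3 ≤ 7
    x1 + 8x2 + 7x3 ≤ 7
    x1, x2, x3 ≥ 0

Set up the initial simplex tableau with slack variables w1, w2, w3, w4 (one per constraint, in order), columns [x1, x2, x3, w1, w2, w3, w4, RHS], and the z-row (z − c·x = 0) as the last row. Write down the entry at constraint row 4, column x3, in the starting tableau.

Constraint 4 has coefficient 7 on x3.

7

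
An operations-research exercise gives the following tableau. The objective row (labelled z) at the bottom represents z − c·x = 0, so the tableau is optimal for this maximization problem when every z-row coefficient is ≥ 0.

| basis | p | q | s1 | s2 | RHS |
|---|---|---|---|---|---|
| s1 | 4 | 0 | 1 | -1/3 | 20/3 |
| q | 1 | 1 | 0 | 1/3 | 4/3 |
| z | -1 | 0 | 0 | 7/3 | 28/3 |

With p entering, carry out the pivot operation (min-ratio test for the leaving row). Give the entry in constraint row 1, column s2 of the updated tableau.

Ratio test on column p — row 1: (20/3)/4 = 5/3; row 2: (4/3)/1 = 4/3. Minimum is 4/3 at row 2 (q leaves); pivot element 1.
Divide row 2 by 1; eliminate column p from the other rows.
Row 1 update in column s2: -1/3 − 4·(1/3) = -5/3.

-5/3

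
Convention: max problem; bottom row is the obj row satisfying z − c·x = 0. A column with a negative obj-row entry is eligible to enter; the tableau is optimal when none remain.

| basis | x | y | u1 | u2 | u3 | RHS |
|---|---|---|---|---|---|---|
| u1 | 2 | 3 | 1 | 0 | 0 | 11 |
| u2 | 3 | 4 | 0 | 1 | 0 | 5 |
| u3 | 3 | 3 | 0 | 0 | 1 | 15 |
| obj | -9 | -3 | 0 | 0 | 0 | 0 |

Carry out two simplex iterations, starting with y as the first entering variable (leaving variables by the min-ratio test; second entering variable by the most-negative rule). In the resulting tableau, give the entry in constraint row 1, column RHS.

Ratio test on column y — row 1: 11/3 = 11/3; row 2: 5/4 = 5/4; row 3: 15/3 = 5. Minimum is 5/4 at row 2 (u2 leaves); pivot element 4.
Divide row 2 by 4; eliminate column y from the other rows.
Second iteration: most negative obj-row entry is -27/4 in column x, so x enters.
Ratio test on column x — row 1: entry -1/4 ≤ 0; row 2: (5/4)/(3/4) = 5/3; row 3: (45/4)/(3/4) = 15. Minimum is 5/3 at row 2 (y leaves); pivot element 3/4.
Divide row 2 by 3/4; eliminate column x from the other rows.
After both pivots, the entry at constraint row 1, column RHS is 23/3.

23/3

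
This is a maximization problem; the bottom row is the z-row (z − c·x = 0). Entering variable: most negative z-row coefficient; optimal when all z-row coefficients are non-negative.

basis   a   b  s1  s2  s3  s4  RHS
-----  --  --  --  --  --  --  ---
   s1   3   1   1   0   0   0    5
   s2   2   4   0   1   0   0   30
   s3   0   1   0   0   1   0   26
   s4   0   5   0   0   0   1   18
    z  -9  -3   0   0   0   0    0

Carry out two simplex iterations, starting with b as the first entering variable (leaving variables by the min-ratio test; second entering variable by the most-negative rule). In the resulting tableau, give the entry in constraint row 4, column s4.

Ratio test on column b — row 1: 5/1 = 5; row 2: 30/4 = 15/2; row 3: 26/1 = 26; row 4: 18/5 = 18/5. Minimum is 18/5 at row 4 (s4 leaves); pivot element 5.
Divide row 4 by 5; eliminate column b from the other rows.
Second iteration: most negative z-row entry is -9 in column a, so a enters.
Ratio test on column a — row 1: (7/5)/3 = 7/15; row 2: (78/5)/2 = 39/5; row 3: entry 0 ≤ 0; row 4: entry 0 ≤ 0. Minimum is 7/15 at row 1 (s1 leaves); pivot element 3.
Divide row 1 by 3; eliminate column a from the other rows.
After both pivots, the entry at constraint row 4, column s4 is 1/5.

1/5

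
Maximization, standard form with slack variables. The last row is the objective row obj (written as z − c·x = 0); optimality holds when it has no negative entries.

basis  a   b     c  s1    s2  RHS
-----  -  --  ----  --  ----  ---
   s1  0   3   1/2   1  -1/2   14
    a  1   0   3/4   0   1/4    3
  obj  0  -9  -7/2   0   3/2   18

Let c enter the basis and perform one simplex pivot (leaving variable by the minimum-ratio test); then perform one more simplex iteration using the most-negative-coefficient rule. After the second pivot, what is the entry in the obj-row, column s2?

2/3

Ratio test on column c — row 1: 14/(1/2) = 28; row 2: 3/(3/4) = 4. Minimum is 4 at row 2 (a leaves); pivot element 3/4.
Divide row 2 by 3/4; eliminate column c from the other rows.
Second iteration: most negative obj-row entry is -9 in column b, so b enters.
Ratio test on column b — row 1: 12/3 = 4; row 2: entry 0 ≤ 0. Minimum is 4 at row 1 (s1 leaves); pivot element 3.
Divide row 1 by 3; eliminate column b from the other rows.
After both pivots, the entry at the obj-row, column s2 is 2/3.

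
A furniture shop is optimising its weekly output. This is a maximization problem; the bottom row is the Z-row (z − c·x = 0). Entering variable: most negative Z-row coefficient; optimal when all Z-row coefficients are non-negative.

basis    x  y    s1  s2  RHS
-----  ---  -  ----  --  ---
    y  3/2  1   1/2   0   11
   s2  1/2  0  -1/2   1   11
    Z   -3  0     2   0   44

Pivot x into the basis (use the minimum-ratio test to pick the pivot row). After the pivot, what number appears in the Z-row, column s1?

Ratio test on column x — row 1: 11/(3/2) = 22/3; row 2: 11/(1/2) = 22. Minimum is 22/3 at row 1 (y leaves); pivot element 3/2.
Divide row 1 by 3/2; eliminate column x from the other rows.
Z-row update in column s1: 2 − (-3)·(1/3) = 3.

3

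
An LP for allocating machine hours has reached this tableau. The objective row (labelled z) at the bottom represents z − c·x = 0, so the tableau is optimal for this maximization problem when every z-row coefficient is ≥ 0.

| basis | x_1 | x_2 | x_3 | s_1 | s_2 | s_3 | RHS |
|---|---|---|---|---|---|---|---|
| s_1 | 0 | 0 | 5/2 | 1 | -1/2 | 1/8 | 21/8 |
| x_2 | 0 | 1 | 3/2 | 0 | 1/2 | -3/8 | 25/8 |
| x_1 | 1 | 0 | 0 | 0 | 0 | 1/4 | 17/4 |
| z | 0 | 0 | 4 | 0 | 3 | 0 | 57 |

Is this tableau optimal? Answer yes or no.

Every z-row coefficient is ≥ 0, so the tableau is optimal.

yes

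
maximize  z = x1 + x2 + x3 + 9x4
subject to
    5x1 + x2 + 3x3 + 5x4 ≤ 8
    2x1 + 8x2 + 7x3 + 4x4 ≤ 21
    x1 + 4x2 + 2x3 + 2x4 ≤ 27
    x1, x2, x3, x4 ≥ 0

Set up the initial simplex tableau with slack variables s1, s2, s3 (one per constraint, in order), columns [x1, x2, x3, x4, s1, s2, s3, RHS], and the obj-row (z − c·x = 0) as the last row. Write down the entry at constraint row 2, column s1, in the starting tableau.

0

Slack s1 belongs to constraint 1; its column is the unit vector e_1, so the entry in row 2 is 0.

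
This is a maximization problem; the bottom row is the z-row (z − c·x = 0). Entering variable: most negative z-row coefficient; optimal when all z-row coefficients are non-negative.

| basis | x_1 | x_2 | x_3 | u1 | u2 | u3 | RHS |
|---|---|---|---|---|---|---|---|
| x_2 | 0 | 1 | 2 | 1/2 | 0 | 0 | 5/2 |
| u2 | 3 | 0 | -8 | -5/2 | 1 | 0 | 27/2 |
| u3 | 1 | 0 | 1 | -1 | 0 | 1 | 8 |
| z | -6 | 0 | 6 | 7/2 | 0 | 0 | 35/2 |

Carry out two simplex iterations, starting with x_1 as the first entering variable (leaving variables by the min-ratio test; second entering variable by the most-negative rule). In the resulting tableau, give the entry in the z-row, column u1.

Ratio test on column x_1 — row 1: entry 0 ≤ 0; row 2: (27/2)/3 = 9/2; row 3: 8/1 = 8. Minimum is 9/2 at row 2 (u2 leaves); pivot element 3.
Divide row 2 by 3; eliminate column x_1 from the other rows.
Second iteration: most negative z-row entry is -10 in column x_3, so x_3 enters.
Ratio test on column x_3 — row 1: (5/2)/2 = 5/4; row 2: entry -8/3 ≤ 0; row 3: (7/2)/(11/3) = 21/22. Minimum is 21/22 at row 3 (u3 leaves); pivot element 11/3.
Divide row 3 by 11/3; eliminate column x_3 from the other rows.
After both pivots, the entry at the z-row, column u1 is -43/22.

-43/22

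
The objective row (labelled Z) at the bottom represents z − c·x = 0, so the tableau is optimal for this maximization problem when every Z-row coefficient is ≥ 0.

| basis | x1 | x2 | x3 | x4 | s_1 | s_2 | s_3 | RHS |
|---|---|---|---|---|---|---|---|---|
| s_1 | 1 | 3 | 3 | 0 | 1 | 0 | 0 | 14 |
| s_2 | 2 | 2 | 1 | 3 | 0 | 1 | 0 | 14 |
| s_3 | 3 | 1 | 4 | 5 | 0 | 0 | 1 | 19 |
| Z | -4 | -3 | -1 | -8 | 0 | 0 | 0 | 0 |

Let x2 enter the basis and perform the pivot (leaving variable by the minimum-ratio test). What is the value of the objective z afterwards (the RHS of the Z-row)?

Ratio test on column x2 — row 1: 14/3 = 14/3; row 2: 14/2 = 7; row 3: 19/1 = 19. Minimum is 14/3 at row 1 (s_1 leaves); pivot element 3.
Pivot on row 1; the Z-row RHS becomes 0 − (-3)·(14/3) = 14.

14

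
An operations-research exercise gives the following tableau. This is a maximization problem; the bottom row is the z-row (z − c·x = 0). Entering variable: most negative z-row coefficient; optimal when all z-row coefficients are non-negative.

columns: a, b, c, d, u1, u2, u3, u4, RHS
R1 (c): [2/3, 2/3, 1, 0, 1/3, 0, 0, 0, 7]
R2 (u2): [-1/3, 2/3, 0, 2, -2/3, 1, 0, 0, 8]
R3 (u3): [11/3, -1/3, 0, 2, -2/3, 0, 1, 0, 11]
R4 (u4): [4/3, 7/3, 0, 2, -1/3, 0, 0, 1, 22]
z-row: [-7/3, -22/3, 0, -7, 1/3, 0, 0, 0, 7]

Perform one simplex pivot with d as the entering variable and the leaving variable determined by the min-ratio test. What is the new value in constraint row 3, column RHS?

Ratio test on column d — row 1: entry 0 ≤ 0; row 2: 8/2 = 4; row 3: 11/2 = 11/2; row 4: 22/2 = 11. Minimum is 4 at row 2 (u2 leaves); pivot element 2.
Divide row 2 by 2; eliminate column d from the other rows.
Row 3 update in column RHS: 11 − 2·4 = 3.

3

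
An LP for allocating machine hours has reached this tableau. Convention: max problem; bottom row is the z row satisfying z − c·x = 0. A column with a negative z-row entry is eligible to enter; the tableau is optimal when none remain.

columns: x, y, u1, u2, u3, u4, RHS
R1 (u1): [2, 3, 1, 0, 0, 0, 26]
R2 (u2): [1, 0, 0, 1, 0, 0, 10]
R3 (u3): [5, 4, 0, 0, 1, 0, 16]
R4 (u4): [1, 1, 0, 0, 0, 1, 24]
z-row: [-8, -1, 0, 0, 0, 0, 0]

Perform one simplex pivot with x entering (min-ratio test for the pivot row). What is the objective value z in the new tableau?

Ratio test on column x — row 1: 26/2 = 13; row 2: 10/1 = 10; row 3: 16/5 = 16/5; row 4: 24/1 = 24. Minimum is 16/5 at row 3 (u3 leaves); pivot element 5.
Pivot on row 3; the z-row RHS becomes 0 − (-8)·(16/5) = 128/5.

128/5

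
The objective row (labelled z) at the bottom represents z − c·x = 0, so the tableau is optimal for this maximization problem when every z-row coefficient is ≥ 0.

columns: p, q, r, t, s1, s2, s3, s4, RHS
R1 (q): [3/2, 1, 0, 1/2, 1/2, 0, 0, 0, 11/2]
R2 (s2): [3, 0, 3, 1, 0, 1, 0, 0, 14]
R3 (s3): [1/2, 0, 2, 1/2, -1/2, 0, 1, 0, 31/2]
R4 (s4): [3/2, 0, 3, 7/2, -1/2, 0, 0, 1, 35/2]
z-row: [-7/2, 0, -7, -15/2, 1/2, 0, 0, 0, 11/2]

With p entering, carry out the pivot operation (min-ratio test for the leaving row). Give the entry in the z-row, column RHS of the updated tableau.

Ratio test on column p — row 1: (11/2)/(3/2) = 11/3; row 2: 14/3 = 14/3; row 3: (31/2)/(1/2) = 31; row 4: (35/2)/(3/2) = 35/3. Minimum is 11/3 at row 1 (q leaves); pivot element 3/2.
Divide row 1 by 3/2; eliminate column p from the other rows.
z-row update in column RHS: 11/2 − (-7/2)·(11/3) = 55/3.

55/3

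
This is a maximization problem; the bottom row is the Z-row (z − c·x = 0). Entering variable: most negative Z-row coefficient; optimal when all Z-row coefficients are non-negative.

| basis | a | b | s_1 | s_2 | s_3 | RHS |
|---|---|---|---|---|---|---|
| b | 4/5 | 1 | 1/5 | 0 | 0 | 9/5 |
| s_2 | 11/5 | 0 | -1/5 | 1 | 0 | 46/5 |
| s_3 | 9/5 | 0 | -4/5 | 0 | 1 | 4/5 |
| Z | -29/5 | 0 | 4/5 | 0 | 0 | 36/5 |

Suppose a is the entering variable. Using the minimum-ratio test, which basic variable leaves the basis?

s_3

Column a entries and ratios — b: (9/5)/(4/5) = 9/4; s_2: (46/5)/(11/5) = 46/11; s_3: (4/5)/(9/5) = 4/9.
Smallest ratio is 4/9 in the row of s_3, so s_3 leaves.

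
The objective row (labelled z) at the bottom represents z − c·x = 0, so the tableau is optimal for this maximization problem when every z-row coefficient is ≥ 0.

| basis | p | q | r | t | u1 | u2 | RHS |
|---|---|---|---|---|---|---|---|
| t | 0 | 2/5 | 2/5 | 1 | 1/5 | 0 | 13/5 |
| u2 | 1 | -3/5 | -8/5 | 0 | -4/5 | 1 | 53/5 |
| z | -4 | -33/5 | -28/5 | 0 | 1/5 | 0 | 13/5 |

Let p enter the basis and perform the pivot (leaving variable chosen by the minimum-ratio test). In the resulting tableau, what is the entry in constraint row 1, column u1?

Ratio test on column p — row 1: entry 0 ≤ 0; row 2: (53/5)/1 = 53/5. Minimum is 53/5 at row 2 (u2 leaves); pivot element 1.
Divide row 2 by 1; eliminate column p from the other rows.
Row 1 update in column u1: 1/5 − 0·(-4/5) = 1/5.

1/5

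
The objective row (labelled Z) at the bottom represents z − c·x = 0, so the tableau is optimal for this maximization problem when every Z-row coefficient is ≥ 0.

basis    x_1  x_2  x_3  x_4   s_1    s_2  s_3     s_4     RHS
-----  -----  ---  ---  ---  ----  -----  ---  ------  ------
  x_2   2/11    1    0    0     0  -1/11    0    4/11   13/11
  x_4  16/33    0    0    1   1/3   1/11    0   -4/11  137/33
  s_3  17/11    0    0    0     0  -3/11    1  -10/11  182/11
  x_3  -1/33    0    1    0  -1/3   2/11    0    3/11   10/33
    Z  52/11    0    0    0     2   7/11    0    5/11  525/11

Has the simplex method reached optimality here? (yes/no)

Every Z-row coefficient is ≥ 0, so the tableau is optimal.

yes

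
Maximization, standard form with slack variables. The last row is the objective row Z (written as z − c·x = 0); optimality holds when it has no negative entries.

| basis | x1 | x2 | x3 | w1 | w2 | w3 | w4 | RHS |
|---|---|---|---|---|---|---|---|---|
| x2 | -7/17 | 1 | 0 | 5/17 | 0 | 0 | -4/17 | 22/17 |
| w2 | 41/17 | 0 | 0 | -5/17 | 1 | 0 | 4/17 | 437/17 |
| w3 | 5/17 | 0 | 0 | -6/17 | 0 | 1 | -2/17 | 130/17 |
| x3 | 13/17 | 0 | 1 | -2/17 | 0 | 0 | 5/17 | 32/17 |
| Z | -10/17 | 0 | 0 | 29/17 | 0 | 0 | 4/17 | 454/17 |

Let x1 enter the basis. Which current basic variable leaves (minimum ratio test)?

x3

Column x1 entries and ratios — x2: -7/17 ≤ 0, skip; w2: (437/17)/(41/17) = 437/41; w3: (130/17)/(5/17) = 26; x3: (32/17)/(13/17) = 32/13.
Smallest ratio is 32/13 in the row of x3, so x3 leaves.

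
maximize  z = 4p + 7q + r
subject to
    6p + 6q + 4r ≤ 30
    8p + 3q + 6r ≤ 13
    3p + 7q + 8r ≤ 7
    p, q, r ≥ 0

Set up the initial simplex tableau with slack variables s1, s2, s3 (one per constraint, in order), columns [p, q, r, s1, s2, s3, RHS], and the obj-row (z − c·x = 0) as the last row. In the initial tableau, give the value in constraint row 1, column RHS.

30

The RHS of constraint 1 is b_1 = 30.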